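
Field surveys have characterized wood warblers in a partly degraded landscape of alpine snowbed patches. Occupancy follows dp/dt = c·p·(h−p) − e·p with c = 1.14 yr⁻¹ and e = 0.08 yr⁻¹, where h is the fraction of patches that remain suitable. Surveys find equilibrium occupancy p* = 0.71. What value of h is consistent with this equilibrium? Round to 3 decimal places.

At equilibrium c(h−p*) = e, so h = p* + e/c.
h = 0.71 + 0.08/1.14 = 0.71 + 0.0702 = 0.7802.

0.780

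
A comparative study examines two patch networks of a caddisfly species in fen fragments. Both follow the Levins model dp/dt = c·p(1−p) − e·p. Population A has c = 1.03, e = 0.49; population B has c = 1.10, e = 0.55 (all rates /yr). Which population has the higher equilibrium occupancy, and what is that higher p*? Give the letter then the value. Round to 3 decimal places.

A: p*_A = 1 − 0.49/1.03 = 0.5243.
B: p*_B = 1 − 0.55/1.10 = 0.5000.
A is higher at 0.5243.

A, 0.524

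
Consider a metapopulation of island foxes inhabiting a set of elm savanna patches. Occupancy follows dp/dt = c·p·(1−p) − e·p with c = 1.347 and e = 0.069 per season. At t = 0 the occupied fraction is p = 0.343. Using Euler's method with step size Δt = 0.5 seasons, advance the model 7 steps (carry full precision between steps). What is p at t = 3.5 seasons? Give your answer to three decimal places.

Update rule: p ← p + [c·p·(1−p) − e·p]·Δt with Δt = 0.5.
step 1: Δp = +0.13994, p = 0.48294
step 2: Δp = +0.15152, p = 0.63446
step 3: Δp = +0.13431, p = 0.76877
step 4: Δp = +0.09320, p = 0.86197
step 5: Δp = +0.05039, p = 0.91236
step 6: Δp = +0.02237, p = 0.93474
step 7: Δp = +0.00884, p = 0.94357

0.944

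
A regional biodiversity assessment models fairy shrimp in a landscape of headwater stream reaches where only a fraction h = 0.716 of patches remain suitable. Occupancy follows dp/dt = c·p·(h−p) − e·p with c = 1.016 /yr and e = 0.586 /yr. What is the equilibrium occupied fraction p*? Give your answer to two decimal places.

0.14

Setting dp/dt = 0 and dividing by p* gives c·(h−p*) = e.
So p* = h − e/c = 0.716 − 0.586/1.016 = 0.716 − 0.5768 = 0.1392.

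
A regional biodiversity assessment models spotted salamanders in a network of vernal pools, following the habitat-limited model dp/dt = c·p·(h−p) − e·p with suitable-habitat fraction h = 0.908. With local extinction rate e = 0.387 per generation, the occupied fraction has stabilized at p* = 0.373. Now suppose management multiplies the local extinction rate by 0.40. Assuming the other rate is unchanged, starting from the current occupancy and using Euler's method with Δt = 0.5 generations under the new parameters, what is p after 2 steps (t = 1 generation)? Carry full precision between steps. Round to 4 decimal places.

Balance c(h−p*) = e gives c = e/(0.908 − 0.37300) = 0.387/0.53500 = 0.72336.
Starting from p₀ = 0.37300; update p ← p + (dp/dt)·Δt with the new parameters.
t = 0.5: p = 0.37300 + (+0.04331) = 0.41631
t = 1: p = 0.41631 + (+0.04181) = 0.45812

0.4581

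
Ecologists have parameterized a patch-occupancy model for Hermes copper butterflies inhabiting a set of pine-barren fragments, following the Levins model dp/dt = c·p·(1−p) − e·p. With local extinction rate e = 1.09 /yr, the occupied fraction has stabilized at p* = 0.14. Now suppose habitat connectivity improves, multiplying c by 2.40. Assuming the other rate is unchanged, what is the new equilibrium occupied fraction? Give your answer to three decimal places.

Balance c(1−p*) = e gives c = e/(1 − 0.14000) = 1.09/0.86000 = 1.26744.
New p* = 1 − e/c = 1 − 1.09000/3.04186 = 0.64167.

0.642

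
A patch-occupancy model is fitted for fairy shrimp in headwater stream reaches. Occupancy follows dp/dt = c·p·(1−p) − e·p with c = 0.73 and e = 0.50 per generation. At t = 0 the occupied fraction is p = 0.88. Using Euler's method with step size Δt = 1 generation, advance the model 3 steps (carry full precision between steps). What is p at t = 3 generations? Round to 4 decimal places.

0.4004

Update rule: p ← p + [c·p·(1−p) − e·p]·Δt with Δt = 1.
t = 1: p = 0.88000 + (-0.36291) = 0.51709
t = 2: p = 0.51709 + (-0.07626) = 0.44083
t = 3: p = 0.44083 + (-0.04047) = 0.40036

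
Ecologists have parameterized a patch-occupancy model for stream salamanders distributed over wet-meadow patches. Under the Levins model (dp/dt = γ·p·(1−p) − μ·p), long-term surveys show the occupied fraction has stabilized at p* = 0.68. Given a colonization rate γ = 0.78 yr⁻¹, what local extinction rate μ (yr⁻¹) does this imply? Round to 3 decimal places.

At equilibrium γ(1−p*) = μ.
μ = 0.78 × (1 − 0.68) = 0.78 × 0.3200 = 0.2496.

0.250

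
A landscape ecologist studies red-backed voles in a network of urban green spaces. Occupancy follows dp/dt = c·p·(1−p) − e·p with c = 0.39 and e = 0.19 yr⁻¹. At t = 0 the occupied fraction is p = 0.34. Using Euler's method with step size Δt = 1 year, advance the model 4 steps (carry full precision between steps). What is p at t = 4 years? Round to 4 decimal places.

Update rule: p ← p + [c·p·(1−p) − e·p]·Δt with Δt = 1.
t = 1: p = 0.34000 + (+0.02292) = 0.36292
t = 2: p = 0.36292 + (+0.02122) = 0.38413
t = 3: p = 0.38413 + (+0.01928) = 0.40341
t = 4: p = 0.40341 + (+0.01721) = 0.42063

0.4206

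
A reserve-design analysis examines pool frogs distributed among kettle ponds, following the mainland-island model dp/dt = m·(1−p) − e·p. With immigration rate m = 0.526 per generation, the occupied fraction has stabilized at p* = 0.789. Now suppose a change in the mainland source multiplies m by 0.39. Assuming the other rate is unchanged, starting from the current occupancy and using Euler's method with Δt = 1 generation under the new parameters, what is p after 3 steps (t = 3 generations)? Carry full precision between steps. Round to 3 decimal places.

0.648

Balance m(1−p*) = e·p* gives e = m(1−p*)/p* = 0.526×0.21100/0.78900 = 0.14067.
Starting from p₀ = 0.78900; update p ← p + (dp/dt)·Δt with the new parameters.
p: 0.78900 → 0.72130  (Δp = -0.06770)
p: 0.72130 → 0.67701  (Δp = -0.04429)
p: 0.67701 → 0.64803  (Δp = -0.02897)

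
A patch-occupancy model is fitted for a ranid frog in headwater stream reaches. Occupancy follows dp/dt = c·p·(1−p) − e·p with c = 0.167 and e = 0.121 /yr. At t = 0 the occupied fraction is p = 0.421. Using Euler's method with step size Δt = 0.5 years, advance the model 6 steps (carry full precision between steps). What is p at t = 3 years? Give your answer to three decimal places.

0.394

Update rule: p ← p + [c·p·(1−p) − e·p]·Δt with Δt = 0.5.
  1  |  dp/dt·Δt = -0.005117  |  p_1 = 0.415883
  2  |  dp/dt·Δt = -0.004877  |  p_2 = 0.411007
  3  |  dp/dt·Δt = -0.004652  |  p_3 = 0.406354
  4  |  dp/dt·Δt = -0.004442  |  p_4 = 0.401913
  5  |  dp/dt·Δt = -0.004244  |  p_5 = 0.397669
  6  |  dp/dt·Δt = -0.004058  |  p_6 = 0.393610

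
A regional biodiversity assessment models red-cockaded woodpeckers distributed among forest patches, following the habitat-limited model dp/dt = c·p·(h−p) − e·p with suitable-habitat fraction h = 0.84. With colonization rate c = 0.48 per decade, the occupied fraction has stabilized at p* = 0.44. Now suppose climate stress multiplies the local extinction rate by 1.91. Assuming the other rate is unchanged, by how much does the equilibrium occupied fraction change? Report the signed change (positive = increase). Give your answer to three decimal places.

Balance c(h−p*) = e gives e = 0.48×(0.84 − 0.44000) = 0.19200.
New p* = 0.84 − e/c = 0.84 − 0.36672/0.48000 = 0.07600.
Δp* = 0.07600 − 0.44000 = -0.36400.

-0.364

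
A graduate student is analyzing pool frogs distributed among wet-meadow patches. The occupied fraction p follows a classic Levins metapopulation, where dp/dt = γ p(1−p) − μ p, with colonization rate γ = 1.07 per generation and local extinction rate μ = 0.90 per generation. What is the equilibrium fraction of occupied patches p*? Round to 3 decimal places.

0.159

Setting dp/dt = 0 and dividing through by p* gives γ·(1−p*) = μ.
So p* = 1 − μ/γ = 1 − 0.90/1.07 = 1 − 0.8411 = 0.1589.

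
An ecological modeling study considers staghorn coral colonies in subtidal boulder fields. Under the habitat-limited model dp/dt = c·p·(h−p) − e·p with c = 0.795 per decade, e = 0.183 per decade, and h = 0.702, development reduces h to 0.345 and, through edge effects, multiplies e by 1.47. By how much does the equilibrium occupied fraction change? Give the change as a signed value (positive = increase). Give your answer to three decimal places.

Before: p* = h − e/c = 0.702 − 0.183/0.795 = 0.702 − 0.2302 = 0.4718.
After: c = 0.795, e = 0.26901, h = 0.345; p* = 0.345 − 0.26901/0.795 = 0.0066.
Δp* = 0.0066 − 0.4718 = -0.4652.

-0.465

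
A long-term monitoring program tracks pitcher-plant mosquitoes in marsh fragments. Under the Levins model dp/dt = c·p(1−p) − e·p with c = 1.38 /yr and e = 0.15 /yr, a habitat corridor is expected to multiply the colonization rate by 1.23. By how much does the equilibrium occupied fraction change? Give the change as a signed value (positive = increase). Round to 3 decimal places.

0.020

Before: p* = 1 − 0.15/1.38 = 0.8913.
After the change, c = 1.6974, e = 0.15, so p* = 1 − 0.15/1.6974 = 0.9116.
Δp* = 0.9116 − 0.8913 = +0.0203.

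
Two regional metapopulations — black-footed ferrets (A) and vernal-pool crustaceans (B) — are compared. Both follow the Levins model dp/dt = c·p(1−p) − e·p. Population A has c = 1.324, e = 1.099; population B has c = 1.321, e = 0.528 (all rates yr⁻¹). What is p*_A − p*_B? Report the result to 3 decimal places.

-0.430

A: p*_A = 1 − 1.099/1.324 = 0.1699.
B: p*_B = 1 − 0.528/1.321 = 0.6003.
p*_A − p*_B = 0.1699 − 0.6003 = -0.4304.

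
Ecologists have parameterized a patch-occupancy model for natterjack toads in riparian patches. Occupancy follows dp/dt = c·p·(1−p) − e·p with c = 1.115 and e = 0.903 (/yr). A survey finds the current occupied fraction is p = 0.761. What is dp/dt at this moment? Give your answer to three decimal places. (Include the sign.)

Colonization term: c·p·(1−p) = 1.115×0.761×0.2390 = 0.20280.
Extinction term: e·p = 0.68718.
dp/dt = 0.20280 − 0.68718 = -0.48439.

-0.484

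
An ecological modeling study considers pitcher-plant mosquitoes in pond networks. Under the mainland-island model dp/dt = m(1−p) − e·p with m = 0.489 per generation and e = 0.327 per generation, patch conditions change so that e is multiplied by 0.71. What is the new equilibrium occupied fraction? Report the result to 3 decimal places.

0.678

Before: p* = 0.489/(0.489+0.327) = 0.5993.
After: m = 0.489, e = 0.23217; p* = 0.489/0.7212 = 0.6781.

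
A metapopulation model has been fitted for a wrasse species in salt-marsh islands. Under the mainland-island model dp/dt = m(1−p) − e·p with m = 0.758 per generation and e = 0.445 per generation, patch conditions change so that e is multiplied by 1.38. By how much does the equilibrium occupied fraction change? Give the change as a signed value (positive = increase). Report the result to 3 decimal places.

-0.078

Before: p* = 0.758/(0.758+0.445) = 0.6301.
After: m = 0.758, e = 0.6141; p* = 0.758/1.3721 = 0.5524.
Δp* = 0.5524 − 0.6301 = -0.0777.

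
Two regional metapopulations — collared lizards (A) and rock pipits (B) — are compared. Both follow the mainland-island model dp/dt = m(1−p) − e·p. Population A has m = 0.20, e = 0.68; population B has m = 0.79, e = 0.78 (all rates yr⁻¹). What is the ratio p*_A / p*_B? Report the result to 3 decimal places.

0.452

A: p*_A = m/(m+e) = 0.20/0.8800 = 0.2273.
B: p*_B = 0.79/1.5700 = 0.5032.
p*_A / p*_B = 0.2273/0.5032 = 0.4517.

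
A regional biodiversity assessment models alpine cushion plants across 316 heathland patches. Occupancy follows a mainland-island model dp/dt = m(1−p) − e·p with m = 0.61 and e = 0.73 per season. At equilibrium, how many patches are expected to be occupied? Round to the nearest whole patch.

p* = m/(m+e) = 0.61/1.3400 = 0.4552.
Expected occupied patches = N × p* = 316 × 0.4552 = 143.85 ≈ 144.

144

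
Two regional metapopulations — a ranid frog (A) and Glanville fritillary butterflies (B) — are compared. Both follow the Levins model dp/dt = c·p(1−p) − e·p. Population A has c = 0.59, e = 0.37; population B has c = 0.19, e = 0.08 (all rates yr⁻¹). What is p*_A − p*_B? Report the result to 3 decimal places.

-0.206

A: p*_A = 1 − 0.37/0.59 = 0.3729.
B: p*_B = 1 − 0.08/0.19 = 0.5789.
p*_A − p*_B = 0.3729 − 0.5789 = -0.2061.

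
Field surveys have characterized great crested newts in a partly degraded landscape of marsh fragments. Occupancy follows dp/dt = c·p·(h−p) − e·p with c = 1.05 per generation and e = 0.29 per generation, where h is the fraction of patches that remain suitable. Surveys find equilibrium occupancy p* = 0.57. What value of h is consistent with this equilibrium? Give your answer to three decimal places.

0.846

At equilibrium c(h−p*) = e, so h = p* + e/c.
h = 0.57 + 0.29/1.05 = 0.57 + 0.2762 = 0.8462.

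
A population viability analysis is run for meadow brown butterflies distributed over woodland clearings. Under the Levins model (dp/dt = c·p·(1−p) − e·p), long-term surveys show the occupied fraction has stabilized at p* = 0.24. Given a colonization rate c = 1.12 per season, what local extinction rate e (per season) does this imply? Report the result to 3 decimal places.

0.851

At equilibrium c(1−p*) = e.
e = 1.12 × (1 − 0.24) = 1.12 × 0.7600 = 0.8512.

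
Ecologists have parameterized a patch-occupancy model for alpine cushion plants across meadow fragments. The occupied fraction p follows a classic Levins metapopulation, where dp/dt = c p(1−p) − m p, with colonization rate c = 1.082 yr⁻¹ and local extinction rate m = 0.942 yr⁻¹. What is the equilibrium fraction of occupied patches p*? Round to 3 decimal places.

0.129

At equilibrium, colonization balances extinction: c·p*·(1−p*) = m·p*.
So p* = 1 − m/c = 1 − 0.942/1.082 = 1 − 0.8706 = 0.1294.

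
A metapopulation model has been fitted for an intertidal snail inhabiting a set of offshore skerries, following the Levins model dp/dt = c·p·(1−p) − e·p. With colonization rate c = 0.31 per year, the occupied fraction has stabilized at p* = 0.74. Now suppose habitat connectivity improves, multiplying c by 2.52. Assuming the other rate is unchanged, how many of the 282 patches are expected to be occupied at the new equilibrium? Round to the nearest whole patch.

Balance c(1−p*) = e gives e = 0.31×(1 − 0.74000) = 0.08060.
New p* = 1 − e/c = 1 − 0.08060/0.78120 = 0.89683.
Expected occupied = 282 × 0.89683 = 252.91 ≈ 253.

253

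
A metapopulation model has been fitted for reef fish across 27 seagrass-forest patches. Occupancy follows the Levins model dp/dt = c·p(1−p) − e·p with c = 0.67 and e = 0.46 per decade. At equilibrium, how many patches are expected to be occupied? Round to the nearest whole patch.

8

p* = 1 − e/c = 1 − 0.46/0.67 = 0.3134.
Expected occupied patches = N × p* = 27 × 0.3134 = 8.46 ≈ 8.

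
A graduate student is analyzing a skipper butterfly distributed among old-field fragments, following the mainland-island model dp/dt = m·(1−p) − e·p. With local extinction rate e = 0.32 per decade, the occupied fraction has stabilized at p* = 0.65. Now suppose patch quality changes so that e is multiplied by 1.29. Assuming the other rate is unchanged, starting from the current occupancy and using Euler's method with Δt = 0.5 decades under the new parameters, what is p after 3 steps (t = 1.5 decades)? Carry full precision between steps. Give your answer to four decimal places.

0.5974

Balance m(1−p*) = e·p* gives m = e·p*/(1−p*) = 0.32×0.65000/0.35000 = 0.59429.
Starting from p₀ = 0.65000; update p ← p + (dp/dt)·Δt with the new parameters.
step 1: Δp = -0.03016, p = 0.61984
step 2: Δp = -0.01497, p = 0.60487
step 3: Δp = -0.00743, p = 0.59743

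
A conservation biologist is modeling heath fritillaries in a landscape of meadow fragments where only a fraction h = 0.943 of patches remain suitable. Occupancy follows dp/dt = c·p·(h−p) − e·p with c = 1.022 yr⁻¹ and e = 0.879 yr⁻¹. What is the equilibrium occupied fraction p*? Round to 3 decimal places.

0.083

Setting dp/dt = 0 and dividing by p* gives c·(h−p*) = e.
So p* = h − e/c = 0.943 − 0.879/1.022 = 0.943 − 0.8601 = 0.0829.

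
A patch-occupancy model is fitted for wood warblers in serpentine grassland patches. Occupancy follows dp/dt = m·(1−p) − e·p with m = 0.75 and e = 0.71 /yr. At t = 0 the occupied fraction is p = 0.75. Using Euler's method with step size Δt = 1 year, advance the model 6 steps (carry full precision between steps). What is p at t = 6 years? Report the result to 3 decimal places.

Update rule: p ← p + [m·(1−p) − e·p]·Δt with Δt = 1.
step 1: Δp = -0.34500, p = 0.40500
step 2: Δp = +0.15870, p = 0.56370
step 3: Δp = -0.07300, p = 0.49070
step 4: Δp = +0.03358, p = 0.52428
step 5: Δp = -0.01545, p = 0.50883
step 6: Δp = +0.00711, p = 0.51594

0.516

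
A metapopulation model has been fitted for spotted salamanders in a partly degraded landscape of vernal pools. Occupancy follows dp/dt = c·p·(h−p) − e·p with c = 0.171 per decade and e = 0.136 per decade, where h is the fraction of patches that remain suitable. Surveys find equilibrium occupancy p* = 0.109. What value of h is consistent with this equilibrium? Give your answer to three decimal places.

0.904

At equilibrium c(h−p*) = e, so h = p* + e/c.
h = 0.109 + 0.136/0.171 = 0.109 + 0.7953 = 0.9043.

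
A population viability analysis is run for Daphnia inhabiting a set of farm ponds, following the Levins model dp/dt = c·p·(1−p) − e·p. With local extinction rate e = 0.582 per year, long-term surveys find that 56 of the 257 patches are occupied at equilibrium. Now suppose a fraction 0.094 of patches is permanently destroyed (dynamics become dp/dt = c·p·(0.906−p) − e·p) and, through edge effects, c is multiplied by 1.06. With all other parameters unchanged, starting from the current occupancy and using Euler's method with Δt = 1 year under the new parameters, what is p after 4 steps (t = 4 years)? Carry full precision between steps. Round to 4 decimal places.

Observed p* = 56/257 = 0.21790.
Balance c(1−p*) = e gives c = e/(1 − 0.21790) = 0.582/0.78210 = 0.74415.
Starting from p₀ = 0.21790; update p ← p + (dp/dt)·Δt with the new parameters.
  1  |  dp/dt·Δt = -0.008548  |  p_1 = 0.209351
  2  |  dp/dt·Δt = -0.006801  |  p_2 = 0.202551
  3  |  dp/dt·Δt = -0.005493  |  p_3 = 0.197057
  4  |  dp/dt·Δt = -0.004490  |  p_4 = 0.192567

0.1926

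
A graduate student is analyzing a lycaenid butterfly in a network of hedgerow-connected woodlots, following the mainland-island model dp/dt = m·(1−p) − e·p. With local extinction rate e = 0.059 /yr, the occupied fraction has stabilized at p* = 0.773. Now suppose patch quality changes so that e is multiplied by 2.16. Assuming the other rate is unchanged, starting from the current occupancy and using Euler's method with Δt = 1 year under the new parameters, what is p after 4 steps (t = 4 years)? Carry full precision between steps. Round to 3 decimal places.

Balance m(1−p*) = e·p* gives m = e·p*/(1−p*) = 0.059×0.77300/0.22700 = 0.20091.
Starting from p₀ = 0.77300; update p ← p + (dp/dt)·Δt with the new parameters.
p: 0.77300 → 0.72010  (Δp = -0.05290)
p: 0.72010 → 0.68456  (Δp = -0.03553)
p: 0.68456 → 0.66070  (Δp = -0.02387)
p: 0.66070 → 0.64467  (Δp = -0.01603)

0.645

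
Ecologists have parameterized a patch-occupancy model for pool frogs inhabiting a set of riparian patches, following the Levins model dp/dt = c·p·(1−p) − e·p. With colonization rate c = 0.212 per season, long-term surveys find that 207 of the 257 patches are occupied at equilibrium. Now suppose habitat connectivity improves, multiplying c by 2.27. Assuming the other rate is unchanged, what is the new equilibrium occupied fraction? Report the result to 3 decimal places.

0.914

Observed p* = 207/257 = 0.80545.
Balance c(1−p*) = e gives e = 0.212×(1 − 0.80545) = 0.04124.
New p* = 1 − e/c = 1 − 0.04124/0.48124 = 0.91430.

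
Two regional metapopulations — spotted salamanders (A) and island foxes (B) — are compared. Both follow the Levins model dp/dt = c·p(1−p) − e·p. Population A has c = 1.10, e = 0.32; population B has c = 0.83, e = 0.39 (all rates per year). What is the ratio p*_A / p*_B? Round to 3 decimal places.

1.338

A: p*_A = 1 − 0.32/1.10 = 0.7091.
B: p*_B = 1 − 0.39/0.83 = 0.5301.
p*_A / p*_B = 0.7091/0.5301 = 1.3376.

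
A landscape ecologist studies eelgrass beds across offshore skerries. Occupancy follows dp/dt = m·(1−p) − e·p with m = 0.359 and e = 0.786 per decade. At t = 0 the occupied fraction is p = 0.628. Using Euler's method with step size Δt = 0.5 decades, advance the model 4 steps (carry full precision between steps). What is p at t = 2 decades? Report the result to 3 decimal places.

Update rule: p ← p + [m·(1−p) − e·p]·Δt with Δt = 0.5.
  1  |  dp/dt·Δt = -0.180030  |  p_1 = 0.447970
  2  |  dp/dt·Δt = -0.076963  |  p_2 = 0.371007
  3  |  dp/dt·Δt = -0.032902  |  p_3 = 0.338106
  4  |  dp/dt·Δt = -0.014065  |  p_4 = 0.324040

0.324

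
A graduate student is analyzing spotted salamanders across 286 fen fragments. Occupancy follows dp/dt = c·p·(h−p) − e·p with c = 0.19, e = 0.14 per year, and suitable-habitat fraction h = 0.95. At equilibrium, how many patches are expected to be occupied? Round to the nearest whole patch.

61

p* = h − e/c = 0.95 − 0.7368 = 0.2132.
Expected occupied patches = N × p* = 286 × 0.2132 = 60.96 ≈ 61.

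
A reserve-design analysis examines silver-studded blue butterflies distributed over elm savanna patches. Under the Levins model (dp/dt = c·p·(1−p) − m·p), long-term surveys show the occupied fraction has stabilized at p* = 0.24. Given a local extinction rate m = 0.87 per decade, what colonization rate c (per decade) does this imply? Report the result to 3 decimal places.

At equilibrium c(1−p*) = m, so c = m/(1−p*).
c = 0.87/(1 − 0.24) = 0.87/0.7600 = 1.1447.

1.145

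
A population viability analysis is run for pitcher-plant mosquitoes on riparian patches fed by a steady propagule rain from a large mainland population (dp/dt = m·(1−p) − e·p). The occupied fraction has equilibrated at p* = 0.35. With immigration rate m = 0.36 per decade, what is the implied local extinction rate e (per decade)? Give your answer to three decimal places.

0.669

At equilibrium m(1−p*) = e·p*, so e = m(1−p*)/p*.
e = 0.36 × 0.6500 / 0.35 = 0.6686.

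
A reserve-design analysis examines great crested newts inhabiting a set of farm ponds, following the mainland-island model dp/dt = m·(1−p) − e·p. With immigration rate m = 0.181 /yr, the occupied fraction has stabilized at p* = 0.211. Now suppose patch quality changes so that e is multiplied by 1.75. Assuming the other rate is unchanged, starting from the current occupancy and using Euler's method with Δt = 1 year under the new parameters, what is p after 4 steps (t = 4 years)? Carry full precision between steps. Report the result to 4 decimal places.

Balance m(1−p*) = e·p* gives e = m(1−p*)/p* = 0.181×0.78900/0.21100 = 0.67682.
Starting from p₀ = 0.21100; update p ← p + (dp/dt)·Δt with the new parameters.
p: 0.21100 → 0.10389  (Δp = -0.10711)
p: 0.10389 → 0.14303  (Δp = +0.03914)
p: 0.14303 → 0.12873  (Δp = -0.01430)
p: 0.12873 → 0.13396  (Δp = +0.00523)

0.1340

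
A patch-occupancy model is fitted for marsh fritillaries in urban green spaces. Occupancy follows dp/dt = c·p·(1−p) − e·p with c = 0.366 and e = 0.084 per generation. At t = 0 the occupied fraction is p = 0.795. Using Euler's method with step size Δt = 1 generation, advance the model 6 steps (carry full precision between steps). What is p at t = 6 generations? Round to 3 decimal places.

Update rule: p ← p + [c·p·(1−p) − e·p]·Δt with Δt = 1.
t = 1: p = 0.79500 + (-0.00713) = 0.78787
t = 2: p = 0.78787 + (-0.00501) = 0.78286
t = 3: p = 0.78286 + (-0.00354) = 0.77931
t = 4: p = 0.77931 + (-0.00252) = 0.77680
t = 5: p = 0.77680 + (-0.00179) = 0.77501
t = 6: p = 0.77501 + (-0.00128) = 0.77372

0.774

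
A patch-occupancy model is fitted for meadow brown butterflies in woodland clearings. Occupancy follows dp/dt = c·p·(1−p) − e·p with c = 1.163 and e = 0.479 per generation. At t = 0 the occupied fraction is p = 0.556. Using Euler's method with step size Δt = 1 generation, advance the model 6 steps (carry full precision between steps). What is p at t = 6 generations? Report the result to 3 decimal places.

0.588

Update rule: p ← p + [c·p·(1−p) − e·p]·Δt with Δt = 1.
  1  |  dp/dt·Δt = +0.020779  |  p_1 = 0.576779
  2  |  dp/dt·Δt = +0.007617  |  p_2 = 0.584396
  3  |  dp/dt·Δt = +0.002541  |  p_3 = 0.586937
  4  |  dp/dt·Δt = +0.000817  |  p_4 = 0.587754
  5  |  dp/dt·Δt = +0.000260  |  p_5 = 0.588014
  6  |  dp/dt·Δt = +0.000082  |  p_6 = 0.588096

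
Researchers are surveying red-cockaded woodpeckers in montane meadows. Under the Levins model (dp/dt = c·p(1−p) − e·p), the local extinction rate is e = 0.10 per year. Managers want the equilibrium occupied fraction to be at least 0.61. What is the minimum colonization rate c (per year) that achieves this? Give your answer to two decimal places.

0.26

p* = 1 − e/c ≥ 0.61 requires e/c ≤ 0.3900, i.e. c ≥ e/0.3900.
c_min = 0.10/0.3900 = 0.2564.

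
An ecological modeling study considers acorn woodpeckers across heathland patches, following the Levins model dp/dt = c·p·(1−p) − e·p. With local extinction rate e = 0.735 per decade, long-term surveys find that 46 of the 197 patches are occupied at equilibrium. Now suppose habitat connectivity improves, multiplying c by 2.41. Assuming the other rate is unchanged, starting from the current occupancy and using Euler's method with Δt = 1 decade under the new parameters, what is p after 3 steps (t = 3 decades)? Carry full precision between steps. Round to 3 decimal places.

0.669

Observed p* = 46/197 = 0.23350.
Balance c(1−p*) = e gives c = e/(1 − 0.23350) = 0.735/0.76650 = 0.95891.
Starting from p₀ = 0.23350; update p ← p + (dp/dt)·Δt with the new parameters.
step 1: Δp = +0.24199, p = 0.47549
step 2: Δp = +0.22687, p = 0.70236
step 3: Δp = -0.03312, p = 0.66923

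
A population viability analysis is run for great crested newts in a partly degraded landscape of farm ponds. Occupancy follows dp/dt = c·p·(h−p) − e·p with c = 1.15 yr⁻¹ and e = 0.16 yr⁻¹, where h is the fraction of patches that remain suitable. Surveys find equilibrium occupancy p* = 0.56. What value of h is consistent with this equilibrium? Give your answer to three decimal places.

0.699

At equilibrium c(h−p*) = e, so h = p* + e/c.
h = 0.56 + 0.16/1.15 = 0.56 + 0.1391 = 0.6991.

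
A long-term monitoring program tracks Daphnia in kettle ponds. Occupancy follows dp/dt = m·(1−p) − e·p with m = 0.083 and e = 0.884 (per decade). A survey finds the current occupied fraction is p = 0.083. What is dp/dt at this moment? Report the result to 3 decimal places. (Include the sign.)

Colonization term: m·(1−p) = 0.083×0.9170 = 0.07611.
Extinction term: e·p = 0.07337.
dp/dt = 0.07611 − 0.07337 = 0.00274.

0.003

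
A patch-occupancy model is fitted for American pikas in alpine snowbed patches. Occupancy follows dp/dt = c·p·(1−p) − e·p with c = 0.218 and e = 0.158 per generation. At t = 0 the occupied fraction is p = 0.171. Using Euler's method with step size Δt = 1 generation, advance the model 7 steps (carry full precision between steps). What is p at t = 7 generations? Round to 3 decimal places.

Update rule: p ← p + [c·p·(1−p) − e·p]·Δt with Δt = 1.
  1  |  dp/dt·Δt = +0.003885  |  p_1 = 0.174885
  2  |  dp/dt·Δt = +0.003826  |  p_2 = 0.178711
  3  |  dp/dt·Δt = +0.003760  |  p_3 = 0.182471
  4  |  dp/dt·Δt = +0.003690  |  p_4 = 0.186161
  5  |  dp/dt·Δt = +0.003615  |  p_5 = 0.189776
  6  |  dp/dt·Δt = +0.003535  |  p_6 = 0.193311
  7  |  dp/dt·Δt = +0.003452  |  p_7 = 0.196763

0.197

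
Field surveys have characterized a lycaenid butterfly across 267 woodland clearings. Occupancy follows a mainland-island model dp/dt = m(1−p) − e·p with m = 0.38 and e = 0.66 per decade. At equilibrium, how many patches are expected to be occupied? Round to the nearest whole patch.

p* = m/(m+e) = 0.38/1.0400 = 0.3654.
Expected occupied patches = N × p* = 267 × 0.3654 = 97.56 ≈ 98.

98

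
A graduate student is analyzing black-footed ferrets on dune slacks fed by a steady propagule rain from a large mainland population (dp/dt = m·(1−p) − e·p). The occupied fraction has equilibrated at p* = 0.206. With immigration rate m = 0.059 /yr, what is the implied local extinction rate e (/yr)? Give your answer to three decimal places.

At equilibrium m(1−p*) = e·p*, so e = m(1−p*)/p*.
e = 0.059 × 0.7940 / 0.206 = 0.2274.

0.227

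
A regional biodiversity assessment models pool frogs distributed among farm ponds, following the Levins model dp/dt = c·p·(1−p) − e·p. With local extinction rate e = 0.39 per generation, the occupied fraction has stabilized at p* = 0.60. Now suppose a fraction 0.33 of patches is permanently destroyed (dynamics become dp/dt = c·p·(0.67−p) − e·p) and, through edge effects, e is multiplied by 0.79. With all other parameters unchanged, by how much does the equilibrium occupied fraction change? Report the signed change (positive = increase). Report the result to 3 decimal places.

-0.246

Balance c(1−p*) = e gives c = e/(1 − 0.60000) = 0.39/0.40000 = 0.97500.
New p* = 0.67 − e/c = 0.67 − 0.30810/0.97500 = 0.35400.
Δp* = 0.35400 − 0.60000 = -0.24600.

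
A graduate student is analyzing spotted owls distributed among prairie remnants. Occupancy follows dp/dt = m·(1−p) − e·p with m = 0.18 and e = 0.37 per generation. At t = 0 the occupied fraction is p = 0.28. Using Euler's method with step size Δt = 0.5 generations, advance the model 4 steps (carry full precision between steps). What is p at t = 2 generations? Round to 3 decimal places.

Update rule: p ← p + [m·(1−p) − e·p]·Δt with Δt = 0.5.
p: 0.28000 → 0.29300  (Δp = +0.01300)
p: 0.29300 → 0.30243  (Δp = +0.00942)
p: 0.30243 → 0.30926  (Δp = +0.00683)
p: 0.30926 → 0.31421  (Δp = +0.00495)

0.314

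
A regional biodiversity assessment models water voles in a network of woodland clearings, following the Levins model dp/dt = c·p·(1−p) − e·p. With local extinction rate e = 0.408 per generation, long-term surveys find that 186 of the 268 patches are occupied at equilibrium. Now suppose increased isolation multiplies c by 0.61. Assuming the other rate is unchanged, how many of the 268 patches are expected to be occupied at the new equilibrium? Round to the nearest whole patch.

134

Observed p* = 186/268 = 0.69403.
Balance c(1−p*) = e gives c = e/(1 − 0.69403) = 0.408/0.30597 = 1.33346.
New p* = 1 − e/c = 1 − 0.40800/0.81341 = 0.49841.
Expected occupied = 268 × 0.49841 = 133.57 ≈ 134.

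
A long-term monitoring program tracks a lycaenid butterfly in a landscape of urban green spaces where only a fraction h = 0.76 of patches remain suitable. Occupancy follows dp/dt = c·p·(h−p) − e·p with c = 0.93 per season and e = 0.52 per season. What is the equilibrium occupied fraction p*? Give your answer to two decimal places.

0.20

Setting dp/dt = 0 and dividing by p* gives c·(h−p*) = e.
So p* = h − e/c = 0.76 − 0.52/0.93 = 0.76 − 0.5591 = 0.2009.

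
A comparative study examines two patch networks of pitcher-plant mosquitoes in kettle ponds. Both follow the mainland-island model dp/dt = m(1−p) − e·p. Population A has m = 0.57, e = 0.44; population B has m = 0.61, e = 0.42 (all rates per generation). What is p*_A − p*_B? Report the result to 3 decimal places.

-0.028

A: p*_A = m/(m+e) = 0.57/1.0100 = 0.5644.
B: p*_B = 0.61/1.0300 = 0.5922.
p*_A − p*_B = 0.5644 − 0.5922 = -0.0279.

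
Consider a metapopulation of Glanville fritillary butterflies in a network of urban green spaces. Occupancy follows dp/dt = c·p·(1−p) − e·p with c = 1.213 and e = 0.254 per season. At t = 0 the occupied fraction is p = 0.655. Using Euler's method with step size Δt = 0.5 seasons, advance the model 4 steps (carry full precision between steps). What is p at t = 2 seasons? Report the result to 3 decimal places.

Update rule: p ← p + [c·p·(1−p) − e·p]·Δt with Δt = 0.5.
t = 0.5: p = 0.65500 + (+0.05387) = 0.70887
t = 1: p = 0.70887 + (+0.03514) = 0.74401
t = 1.5: p = 0.74401 + (+0.02102) = 0.76503
t = 2: p = 0.76503 + (+0.01186) = 0.77690

0.777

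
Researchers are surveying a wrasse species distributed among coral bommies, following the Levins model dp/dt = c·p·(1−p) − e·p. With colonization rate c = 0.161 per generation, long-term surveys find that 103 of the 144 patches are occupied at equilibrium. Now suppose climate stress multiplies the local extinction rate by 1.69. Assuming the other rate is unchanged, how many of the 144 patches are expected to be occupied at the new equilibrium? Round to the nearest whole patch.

75

Observed p* = 103/144 = 0.71528.
Balance c(1−p*) = e gives e = 0.161×(1 − 0.71528) = 0.04584.
New p* = 1 − e/c = 1 − 0.07747/0.16100 = 0.51882.
Expected occupied = 144 × 0.51882 = 74.71 ≈ 75.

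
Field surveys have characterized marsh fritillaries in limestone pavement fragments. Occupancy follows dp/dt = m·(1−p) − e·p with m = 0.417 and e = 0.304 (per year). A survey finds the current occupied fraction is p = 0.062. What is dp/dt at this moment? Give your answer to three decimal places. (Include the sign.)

0.372

Colonization term: m·(1−p) = 0.417×0.9380 = 0.39115.
Extinction term: e·p = 0.01885.
dp/dt = 0.39115 − 0.01885 = 0.37230.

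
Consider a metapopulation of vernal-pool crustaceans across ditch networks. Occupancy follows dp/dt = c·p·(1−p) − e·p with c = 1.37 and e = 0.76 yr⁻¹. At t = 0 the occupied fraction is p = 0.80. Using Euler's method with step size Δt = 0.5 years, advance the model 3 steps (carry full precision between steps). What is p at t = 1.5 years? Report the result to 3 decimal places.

0.504

Update rule: p ← p + [c·p·(1−p) − e·p]·Δt with Δt = 0.5.
  1  |  dp/dt·Δt = -0.194400  |  p_1 = 0.605600
  2  |  dp/dt·Δt = -0.066517  |  p_2 = 0.539083
  3  |  dp/dt·Δt = -0.034648  |  p_3 = 0.504435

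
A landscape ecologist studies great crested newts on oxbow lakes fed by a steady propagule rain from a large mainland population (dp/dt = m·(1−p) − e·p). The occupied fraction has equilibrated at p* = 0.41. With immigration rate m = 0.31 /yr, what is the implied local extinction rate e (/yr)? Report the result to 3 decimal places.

0.446

At equilibrium m(1−p*) = e·p*, so e = m(1−p*)/p*.
e = 0.31 × 0.5900 / 0.41 = 0.4461.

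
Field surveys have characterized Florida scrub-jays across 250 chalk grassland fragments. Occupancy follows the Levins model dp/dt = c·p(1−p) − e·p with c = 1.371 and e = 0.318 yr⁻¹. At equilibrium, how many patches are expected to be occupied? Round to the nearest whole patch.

192

p* = 1 − e/c = 1 − 0.318/1.371 = 0.7681.
Expected occupied patches = N × p* = 250 × 0.7681 = 192.01 ≈ 192.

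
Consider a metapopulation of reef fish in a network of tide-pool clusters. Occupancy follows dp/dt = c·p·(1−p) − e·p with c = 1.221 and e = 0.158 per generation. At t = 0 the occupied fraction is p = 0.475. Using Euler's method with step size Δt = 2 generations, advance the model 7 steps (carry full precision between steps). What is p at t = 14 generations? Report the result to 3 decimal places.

Update rule: p ← p + [c·p·(1−p) − e·p]·Δt with Δt = 2.
t = 2: p = 0.47500 + (+0.45887) = 0.93387
t = 4: p = 0.93387 + (-0.14430) = 0.78957
t = 6: p = 0.78957 + (+0.15623) = 0.94580
t = 8: p = 0.94580 + (-0.17369) = 0.77211
t = 10: p = 0.77211 + (+0.18570) = 0.95781
t = 12: p = 0.95781 + (-0.20398) = 0.75382
t = 14: p = 0.75382 + (+0.21496) = 0.96879

0.969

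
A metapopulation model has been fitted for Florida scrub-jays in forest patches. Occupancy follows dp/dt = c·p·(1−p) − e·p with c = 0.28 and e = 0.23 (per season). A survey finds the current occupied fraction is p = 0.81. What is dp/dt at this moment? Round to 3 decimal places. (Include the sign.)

Colonization term: c·p·(1−p) = 0.28×0.81×0.1900 = 0.04309.
Extinction term: e·p = 0.18630.
dp/dt = 0.04309 − 0.18630 = -0.14321.

-0.143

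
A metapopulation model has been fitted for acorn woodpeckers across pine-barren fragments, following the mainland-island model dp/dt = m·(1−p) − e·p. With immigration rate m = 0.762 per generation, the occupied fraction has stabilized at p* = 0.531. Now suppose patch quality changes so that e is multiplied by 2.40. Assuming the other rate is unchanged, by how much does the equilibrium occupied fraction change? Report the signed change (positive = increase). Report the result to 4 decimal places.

-0.2105

Balance m(1−p*) = e·p* gives e = m(1−p*)/p* = 0.762×0.46900/0.53100 = 0.67303.
New p* = m/(m+e) = 0.76200/(0.76200+1.61527) = 0.32054.
Δp* = 0.32054 − 0.53100 = -0.21046.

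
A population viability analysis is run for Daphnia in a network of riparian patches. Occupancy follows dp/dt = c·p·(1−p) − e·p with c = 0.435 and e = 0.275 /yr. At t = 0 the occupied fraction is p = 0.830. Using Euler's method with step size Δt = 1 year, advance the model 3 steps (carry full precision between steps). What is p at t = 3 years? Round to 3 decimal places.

Update rule: p ← p + [c·p·(1−p) − e·p]·Δt with Δt = 1.
p: 0.83000 → 0.66313  (Δp = -0.16687)
p: 0.66313 → 0.57794  (Δp = -0.08519)
p: 0.57794 → 0.52512  (Δp = -0.05283)

0.525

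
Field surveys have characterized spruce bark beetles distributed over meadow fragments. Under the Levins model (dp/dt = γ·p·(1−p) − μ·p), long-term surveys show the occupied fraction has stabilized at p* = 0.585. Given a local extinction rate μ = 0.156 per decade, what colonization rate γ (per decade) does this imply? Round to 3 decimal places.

0.376

At equilibrium γ(1−p*) = μ, so γ = μ/(1−p*).
γ = 0.156/(1 − 0.585) = 0.156/0.4150 = 0.3759.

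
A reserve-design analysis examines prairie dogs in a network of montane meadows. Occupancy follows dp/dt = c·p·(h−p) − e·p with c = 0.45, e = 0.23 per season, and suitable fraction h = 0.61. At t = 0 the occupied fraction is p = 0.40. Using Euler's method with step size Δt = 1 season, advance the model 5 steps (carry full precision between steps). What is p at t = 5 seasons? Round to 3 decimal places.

0.238

Update rule: p ← p + [c·p·(h−p) − e·p]·Δt with Δt = 1.
step 1: Δp = -0.05420, p = 0.34580
step 2: Δp = -0.03842, p = 0.30738
step 3: Δp = -0.02884, p = 0.27854
step 4: Δp = -0.02252, p = 0.25602
step 5: Δp = -0.01810, p = 0.23792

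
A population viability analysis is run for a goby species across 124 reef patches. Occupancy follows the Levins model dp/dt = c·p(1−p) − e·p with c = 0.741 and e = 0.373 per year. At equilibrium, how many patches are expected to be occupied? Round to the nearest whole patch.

62

p* = 1 − e/c = 1 − 0.373/0.741 = 0.4966.
Expected occupied patches = N × p* = 124 × 0.4966 = 61.58 ≈ 62.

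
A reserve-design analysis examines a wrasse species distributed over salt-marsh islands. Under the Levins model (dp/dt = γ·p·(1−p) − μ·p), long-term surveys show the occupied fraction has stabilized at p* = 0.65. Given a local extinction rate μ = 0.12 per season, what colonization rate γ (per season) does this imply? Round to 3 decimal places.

At equilibrium γ(1−p*) = μ, so γ = μ/(1−p*).
γ = 0.12/(1 − 0.65) = 0.12/0.3500 = 0.3429.

0.343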